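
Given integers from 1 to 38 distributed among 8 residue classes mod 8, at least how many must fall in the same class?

By pigeonhole with 38 objects and 8 categories: ceiling(38/8).

Final answer: 5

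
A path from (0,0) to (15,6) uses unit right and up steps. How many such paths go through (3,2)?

Paths (0,0)->(3,2): C(5,2) = 10.
Paths (3,2)->(15,6): C(16,4) = 1820.
By multiplication principle: 10 x 1820.

Final answer: 18200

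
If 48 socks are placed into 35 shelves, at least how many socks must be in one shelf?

By the pigeonhole principle: ceiling(48/35).

Final answer: 2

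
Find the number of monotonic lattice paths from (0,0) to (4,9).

Each path has 4 right steps and 9 up steps in some order (13 steps total).
Choose which 9 of the 13 steps are up: C(13,9).

Final answer: C(13,9) = 715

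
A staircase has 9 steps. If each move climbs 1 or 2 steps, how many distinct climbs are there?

Let f(n) count the ways. The last step is size 1 or 2, so f(n) = f(n-1) + f(n-2) with f(1)=1, f(2)=2.
Iterating the recurrence: f(1)=1, f(2)=2, f(3)=3, f(4)=5, f(5)=8, f(6)=13, f(7)=21, f(8)=34, f(9)=55.

Final answer: 55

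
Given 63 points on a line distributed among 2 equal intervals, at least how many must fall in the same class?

By pigeonhole with 63 objects and 2 categories: ceiling(63/2).

Final answer: 32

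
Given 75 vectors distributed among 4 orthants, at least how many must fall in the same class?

By pigeonhole with 75 objects and 4 categories: ceiling(75/4).

Final answer: 19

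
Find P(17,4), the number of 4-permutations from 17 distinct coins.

P(17,4) = 17!/(17-4)! = 17!/13!.

Final answer: P(17,4) = 57120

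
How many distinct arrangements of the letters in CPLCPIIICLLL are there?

Letters (C:3, I:3, L:4, P:2). Total letters: 12.
Permutations = 12!/(4! x 3! x 3! x 2!).

Final answer: 277200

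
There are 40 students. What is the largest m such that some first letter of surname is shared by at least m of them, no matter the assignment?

There are 26 possible values for first letter of surname. With 40 students and 26 categories, by pigeonhole: ceiling(40/26).

Final answer: 2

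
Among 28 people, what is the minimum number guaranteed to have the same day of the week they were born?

There are 7 possible values for day of the week they were born. With 28 people and 7 categories, by pigeonhole: ceiling(28/7).

Final answer: 4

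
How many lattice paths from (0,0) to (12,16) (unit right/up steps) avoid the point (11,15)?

Total paths to (12,16): C(28,16) = 30421755.
Paths through (11,15): C(26,15) x C(2,1) = 15452320.
Avoiding (11,15): 30421755 - 15452320.

Final answer: 14969435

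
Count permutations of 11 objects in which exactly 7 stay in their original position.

Choose which 7 elements are fixed: C(11,7) = 330.
Derange the remaining 4 using D(j) = (j-1)(D(j-1) + D(j-2)), D(0)=1, D(1)=0: D(2)=1, D(3)=2, D(4)=9.
Total: 330 x 9.

Final answer: C(11,7) D(4) = 2970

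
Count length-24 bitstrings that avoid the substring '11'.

Classify by the final bit: ...0 gives a(n-1) strings, ...01 gives a(n-2) strings. Thus a(n) = a(n-1) + a(n-2) with a(1)=2, a(2)=3.
Computing successive values: a(1)=2, a(2)=3, a(3)=5, a(4)=8, a(5)=13, a(6)=21, a(7)=34, a(8)=55, a(9)=89, a(10)=144, a(11)=233, a(12)=377, a(13)=610, a(14)=987, a(15)=1597, a(16)=2584, a(17)=4181, a(18)=6765, a(19)=10946, a(20)=17711, a(21)=28657, a(22)=46368, a(23)=75025, a(24)=121393.

Final answer: 121393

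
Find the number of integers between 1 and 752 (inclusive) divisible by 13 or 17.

Multiples of 13: 57. Multiples of 17: 44. Of both (lcm=221): 3.
By inclusion-exclusion: 57 + 44 - 3.

Final answer: 98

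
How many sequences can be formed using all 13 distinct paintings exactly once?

The number of ways to arrange 13 distinct objects is 13!.

Final answer: 13! = 6227020800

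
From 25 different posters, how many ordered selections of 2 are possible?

P(25,2) = 25!/(25-2)! = 25!/23!.

Final answer: P(25,2) = 600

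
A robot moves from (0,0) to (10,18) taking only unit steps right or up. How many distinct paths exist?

Each path has 10 right steps and 18 up steps in some order (28 steps total).
Choose which 18 of the 28 steps are up: C(28,18).

Final answer: C(28,18) = 13123110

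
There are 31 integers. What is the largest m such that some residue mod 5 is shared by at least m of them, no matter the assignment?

There are 5 possible values for residue mod 5. With 31 integers and 5 categories, by pigeonhole: ceiling(31/5).

Final answer: 7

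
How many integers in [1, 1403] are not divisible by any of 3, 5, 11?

|div by 3|=467, |div by 5|=280, |div by 11|=127.
|div by 3&5|=93, |div by 3&11|=42, |div by 5&11|=25, |div by all|=8.
By inclusion-exclusion, divisible by at least one: 467+280+127-93-42-25+8 = 722.
Not divisible by any: 1403 - 722.

Final answer: 681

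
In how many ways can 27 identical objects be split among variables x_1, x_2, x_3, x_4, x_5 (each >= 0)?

Stars and bars with 27 stars and 4 bars:
C(27+5-1, 5-1) = C(31,4).

Final answer: C(31,4) = 31465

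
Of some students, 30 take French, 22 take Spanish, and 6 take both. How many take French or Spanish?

|A union B| = |A| + |B| - |A intersect B| = 30 + 22 - 6.

Final answer: 46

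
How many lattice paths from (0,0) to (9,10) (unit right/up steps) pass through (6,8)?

Paths (0,0)->(6,8): C(14,8) = 3003.
Paths (6,8)->(9,10): C(5,2) = 10.
By multiplication principle: 3003 x 10.

Final answer: 30030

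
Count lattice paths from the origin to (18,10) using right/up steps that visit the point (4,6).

Paths (0,0)->(4,6): C(10,6) = 210.
Paths (4,6)->(18,10): C(18,4) = 3060.
By multiplication principle: 210 x 3060.

Final answer: 642600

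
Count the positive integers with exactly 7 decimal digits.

These are the integers in [10^6, 10^7), so the count is 10^7 - 10^6 = 9 x 10^6.

Final answer: 9000000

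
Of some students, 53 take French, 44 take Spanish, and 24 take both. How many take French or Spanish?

|A union B| = |A| + |B| - |A intersect B| = 53 + 44 - 24.

Final answer: 73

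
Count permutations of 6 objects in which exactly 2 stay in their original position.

Choose which 2 elements are fixed: C(6,2) = 15.
Derange the remaining 4 using D(j) = (j-1)(D(j-1) + D(j-2)), D(0)=1, D(1)=0: D(2)=1, D(3)=2, D(4)=9.
Total: 15 x 9.

Final answer: C(6,2) D(4) = 135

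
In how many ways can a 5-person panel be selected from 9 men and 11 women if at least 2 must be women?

Sum over valid woman counts:
C(11,2)C(9,3) = 4620
C(11,3)C(9,2) = 5940
C(11,4)C(9,1) = 2970
C(11,5)C(9,0) = 462
Total: 4620 + 5940 + 2970 + 462.

Final answer: 13992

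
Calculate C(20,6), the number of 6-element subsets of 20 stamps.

C(20,6) = 20!/(6! x 14!).

Final answer: \binom{20}{6} = 38760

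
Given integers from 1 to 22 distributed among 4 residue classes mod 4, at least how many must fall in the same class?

By pigeonhole with 22 objects and 4 categories: ceiling(22/4).

Final answer: 6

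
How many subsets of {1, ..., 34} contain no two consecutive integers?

Condition on whether n belongs to the subset: if not, any valid subset of {1, ..., n-1} works (a(n-1)); if so, n-1 is excluded and the rest is a valid subset of {1, ..., n-2} (a(n-2)). Hence a(n) = a(n-1) + a(n-2), a(1)=2, a(2)=3.
Building up term by term: a(1)=2, a(2)=3, a(3)=5, a(4)=8, a(5)=13, a(6)=21, a(7)=34, a(8)=55, a(9)=89, a(10)=144, a(11)=233, a(12)=377, a(13)=610, a(14)=987, a(15)=1597, a(16)=2584, a(17)=4181, a(18)=6765, a(19)=10946, a(20)=17711, a(21)=28657, a(22)=46368, a(23)=75025, a(24)=121393, a(25)=196418, a(26)=317811, a(27)=514229, a(28)=832040, a(29)=1346269, a(30)=2178309, a(31)=3524578, a(32)=5702887, a(33)=9227465, a(34)=14930352.

Final answer: 14930352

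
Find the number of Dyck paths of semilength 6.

Total monotonic paths to (6,6): C(12,6) = 924.
A path is bad iff it touches y = x + 1; reflecting its initial segment maps bad paths bijectively onto all paths to (5,7), of which there are C(12,7) = 792.
Valid Dyck paths: 924 - 792.
(These counts are the Catalan numbers.)

Final answer: C_{6} = 132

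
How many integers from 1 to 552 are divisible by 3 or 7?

Multiples of 3: 184. Multiples of 7: 78. Of both (lcm=21): 26.
By inclusion-exclusion: 184 + 78 - 26.

Final answer: 236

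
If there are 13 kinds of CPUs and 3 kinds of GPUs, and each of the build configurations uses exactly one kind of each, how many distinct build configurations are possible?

By the multiplication principle: 13 x 3.

Final answer: 39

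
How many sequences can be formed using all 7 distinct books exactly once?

The number of ways to arrange 7 distinct objects is 7!.

Final answer: 7! = 5040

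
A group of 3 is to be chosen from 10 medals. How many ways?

C(10,3) = 10!/(3! x 7!).

Final answer: \binom{10}{3} = 120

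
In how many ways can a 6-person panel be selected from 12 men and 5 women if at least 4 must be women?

Sum over valid woman counts:
C(5,4)C(12,2) = 330
C(5,5)C(12,1) = 12
Total: 330 + 12.

Final answer: 342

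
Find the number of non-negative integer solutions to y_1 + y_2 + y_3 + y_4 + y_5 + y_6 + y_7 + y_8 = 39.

Stars and bars with 39 stars and 7 bars:
C(39+8-1, 8-1) = C(46,7).

Final answer: C(46,7) = 53524680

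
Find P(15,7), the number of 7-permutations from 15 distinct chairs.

P(15,7) = 15!/(15-7)! = 15!/8!.

Final answer: P(15,7) = 32432400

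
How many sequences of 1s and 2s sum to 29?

Let f(n) be the number of climbs. Removing the last move (1 or 2 steps) gives f(n) = f(n-1) + f(n-2); base cases f(1)=1, f(2)=2.
Computing successive values: f(1)=1, f(2)=2, f(3)=3, f(4)=5, f(5)=8, f(6)=13, f(7)=21, f(8)=34, f(9)=55, f(10)=89, f(11)=144, f(12)=233, f(13)=377, f(14)=610, f(15)=987, f(16)=1597, f(17)=2584, f(18)=4181, f(19)=6765, f(20)=10946, f(21)=17711, f(22)=28657, f(23)=46368, f(24)=75025, f(25)=121393, f(26)=196418, f(27)=317811, f(28)=514229, f(29)=832040.

Final answer: 832040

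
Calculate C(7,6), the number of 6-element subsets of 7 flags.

C(7,6) = 7!/(6! x (7-6)!).

Final answer: C(7,6) = 7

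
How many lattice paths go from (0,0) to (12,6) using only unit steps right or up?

Each path has 12 right steps and 6 up steps in some order (18 steps total).
Choose which 6 of the 18 steps are up: C(18,6).

Final answer: C(18,6) = 18564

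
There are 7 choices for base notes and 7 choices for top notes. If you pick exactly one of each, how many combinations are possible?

By the multiplication principle: 7 x 7.

Final answer: 49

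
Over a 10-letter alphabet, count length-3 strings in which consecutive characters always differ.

First character: 10 choices. Each subsequent: 9 choices (must differ from the previous one).
Total: 10 x 9^2.

Final answer: 10 x 9^{2} = 810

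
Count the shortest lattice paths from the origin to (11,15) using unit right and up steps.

Each path has 11 right steps and 15 up steps in some order (26 steps total).
Choose which 15 of the 26 steps are up: C(26,15).

Final answer: C(26,15) = 7726160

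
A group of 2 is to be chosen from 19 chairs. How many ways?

C(19,2) = 19!/(2! x (19-2)!).

Final answer: C(19,2) = 171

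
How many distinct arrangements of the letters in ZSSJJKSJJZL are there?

Letters (J:4, K:1, L:1, S:3, Z:2). Total letters: 11.
Permutations = 11!/(4! x 3! x 2!).

Final answer: 138600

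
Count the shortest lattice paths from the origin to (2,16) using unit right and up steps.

Each path has 2 right steps and 16 up steps in some order (18 steps total).
Choose which 16 of the 18 steps are up: C(18,16).

Final answer: C(18,16) = 153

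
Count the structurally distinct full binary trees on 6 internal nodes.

This is a standard Catalan-number count: the answer is C_n. Here n = 6.
C_n = (2n)!/(n!(n+1)!), so C_{6} = 12!/(6! x 7!) = C(12,6)/7 = 924/7.

Final answer: C_{6} = 132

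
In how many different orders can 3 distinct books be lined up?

The number of ways to arrange 3 distinct objects is 3!.

Final answer: 3! = 6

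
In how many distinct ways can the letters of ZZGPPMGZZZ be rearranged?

Letters (G:2, M:1, P:2, Z:5). Total letters: 10.
Permutations = 10!/(5! x 2! x 2!).

Final answer: 7560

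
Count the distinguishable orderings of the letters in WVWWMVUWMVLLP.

Letters (L:2, M:2, P:1, U:1, V:3, W:4). Total letters: 13.
Permutations = 13!/(4! x 3! x 2! x 2!).

Final answer: 10810800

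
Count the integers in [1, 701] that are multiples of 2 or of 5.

Multiples of 2: 350. Multiples of 5: 140. Of both (lcm=10): 70.
By inclusion-exclusion: 350 + 140 - 70.

Final answer: 420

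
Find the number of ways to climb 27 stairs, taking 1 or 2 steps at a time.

Let f(n) count the ways. The last step is size 1 or 2, so f(n) = f(n-1) + f(n-2) with f(1)=1, f(2)=2.
Building up term by term: f(1)=1, f(2)=2, f(3)=3, f(4)=5, f(5)=8, f(6)=13, f(7)=21, f(8)=34, f(9)=55, f(10)=89, f(11)=144, f(12)=233, f(13)=377, f(14)=610, f(15)=987, f(16)=1597, f(17)=2584, f(18)=4181, f(19)=6765, f(20)=10946, f(21)=17711, f(22)=28657, f(23)=46368, f(24)=75025, f(25)=121393, f(26)=196418, f(27)=317811.

Final answer: 317811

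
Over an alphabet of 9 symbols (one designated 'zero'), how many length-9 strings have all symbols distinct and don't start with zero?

The leading digit has 8 choices (anything but zero); the next has 8 (anything but the first), then 7, and so on, one fewer each time.
Total: 8 x 8 x 7 x 6 x 5 x 4 x 3 x 2 x 1.

Final answer: 322560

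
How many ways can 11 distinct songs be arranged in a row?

The number of ways to arrange 11 distinct objects is 11!.

Final answer: 11! = 39916800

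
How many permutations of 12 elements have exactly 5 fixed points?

Choose which 5 elements are fixed: C(12,5) = 792.
Derange the remaining 7 using D(j) = (j-1)(D(j-1) + D(j-2)), D(0)=1, D(1)=0: D(2)=1, D(3)=2, D(4)=9, D(5)=44, D(6)=265, D(7)=1854.
Total: 792 x 1854.

Final answer: C(12,5) D(7) = 1468368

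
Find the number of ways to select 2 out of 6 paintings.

C(6,2) = 6!/(2! x (6-2)!).

Final answer: C(6,2) = 15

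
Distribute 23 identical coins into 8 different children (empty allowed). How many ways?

Stars and bars: C(n+k-1, k-1) = C(30,7).

Final answer: C(30,7) = 2035800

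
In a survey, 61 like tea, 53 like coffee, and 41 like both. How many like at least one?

|A union B| = |A| + |B| - |A intersect B| = 61 + 53 - 41.

Final answer: 73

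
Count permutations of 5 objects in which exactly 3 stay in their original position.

Choose which 3 elements are fixed: C(5,3) = 10.
Derange the remaining 2 using D(j) = (j-1)(D(j-1) + D(j-2)), D(0)=1, D(1)=0: D(2)=1.
Total: 10 x 1.

Final answer: C(5,3) D(2) = 10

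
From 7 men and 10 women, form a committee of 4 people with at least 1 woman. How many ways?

Sum over valid woman counts:
C(10,1)C(7,3) = 350
C(10,2)C(7,2) = 945
C(10,3)C(7,1) = 840
C(10,4)C(7,0) = 210
Total: 350 + 945 + 840 + 210.

Final answer: 2345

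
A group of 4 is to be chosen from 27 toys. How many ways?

C(27,4) = 27!/(4! x 23!).

Final answer: \binom{27}{4} = 17550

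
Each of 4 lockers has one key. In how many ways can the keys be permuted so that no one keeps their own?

Use the recurrence D(n) = (n-1)(D(n-1) + D(n-2)) with D(0)=1, D(1)=0.
D(2) = 1 x (0 + 1) = 1
D(3) = 2 x (1 + 0) = 2
D(4) = 3 x (D(3) + D(2)) = 3 x (2 + 1)

Final answer: D(4) = 9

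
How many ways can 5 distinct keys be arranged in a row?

The number of ways to arrange 5 distinct objects is 5!.

Final answer: 5! = 120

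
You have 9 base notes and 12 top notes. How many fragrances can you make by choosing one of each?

By the multiplication principle: 9 x 12.

Final answer: 108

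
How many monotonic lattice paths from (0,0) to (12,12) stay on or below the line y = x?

Total monotonic paths to (12,12): C(24,12) = 2704156.
By the reflection principle, paths that go above the diagonal number C(24,13) = 2496144.
Valid Dyck paths: 2704156 - 2496144.
(Equivalently, C_{12} = C(24,12)/13 = 2704156/13.)

Final answer: C_{12} = 208012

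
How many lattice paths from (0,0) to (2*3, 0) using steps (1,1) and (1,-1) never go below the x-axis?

Total monotonic paths to (3,3): C(6,3) = 20.
Paths that cross above y=x (reflection bijection): C(6,4) = 15.
Valid Dyck paths: 20 - 15.
(These counts are the Catalan numbers.)

Final answer: C_{3} = 5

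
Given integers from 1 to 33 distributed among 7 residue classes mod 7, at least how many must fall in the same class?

By pigeonhole with 33 objects and 7 categories: ceiling(33/7).

Final answer: 5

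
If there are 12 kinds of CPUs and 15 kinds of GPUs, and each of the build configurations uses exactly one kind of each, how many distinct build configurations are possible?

By the multiplication principle: 12 x 15.

Final answer: 180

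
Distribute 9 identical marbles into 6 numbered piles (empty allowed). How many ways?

Stars and bars: C(n+k-1, k-1) = C(14,5).

Final answer: C(14,5) = 2002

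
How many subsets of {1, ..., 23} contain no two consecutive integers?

Let a(n) count such subsets of {1, ..., n}. Either n is excluded (a(n-1) ways) or n is included, forcing n-1 out (a(n-2) ways), so a(n) = a(n-1) + a(n-2) with a(1)=2, a(2)=3.
Computing successive values: a(1)=2, a(2)=3, a(3)=5, a(4)=8, a(5)=13, a(6)=21, a(7)=34, a(8)=55, a(9)=89, a(10)=144, a(11)=233, a(12)=377, a(13)=610, a(14)=987, a(15)=1597, a(16)=2584, a(17)=4181, a(18)=6765, a(19)=10946, a(20)=17711, a(21)=28657, a(22)=46368, a(23)=75025.

Final answer: 75025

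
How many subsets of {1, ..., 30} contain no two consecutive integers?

Condition on whether n belongs to the subset: if not, any valid subset of {1, ..., n-1} works (a(n-1)); if so, n-1 is excluded and the rest is a valid subset of {1, ..., n-2} (a(n-2)). Hence a(n) = a(n-1) + a(n-2), a(1)=2, a(2)=3.
Building up term by term: a(1)=2, a(2)=3, a(3)=5, a(4)=8, a(5)=13, a(6)=21, a(7)=34, a(8)=55, a(9)=89, a(10)=144, a(11)=233, a(12)=377, a(13)=610, a(14)=987, a(15)=1597, a(16)=2584, a(17)=4181, a(18)=6765, a(19)=10946, a(20)=17711, a(21)=28657, a(22)=46368, a(23)=75025, a(24)=121393, a(25)=196418, a(26)=317811, a(27)=514229, a(28)=832040, a(29)=1346269, a(30)=2178309.

Final answer: 2178309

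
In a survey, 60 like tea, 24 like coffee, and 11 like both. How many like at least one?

|A union B| = |A| + |B| - |A intersect B| = 60 + 24 - 11.

Final answer: 73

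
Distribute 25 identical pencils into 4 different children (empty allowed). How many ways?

Stars and bars: C(n+k-1, k-1) = C(28,3).

Final answer: C(28,3) = 3276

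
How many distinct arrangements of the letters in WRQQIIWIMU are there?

Letters (I:3, M:1, Q:2, R:1, U:1, W:2). Total letters: 10.
Permutations = 10!/(3! x 2! x 2!).

Final answer: 151200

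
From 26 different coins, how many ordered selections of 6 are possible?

P(26,6) = 26!/(26-6)! = 26!/20!.

Final answer: P(26,6) = 165765600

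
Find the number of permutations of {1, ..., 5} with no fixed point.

D(n) = (n-1)(D(n-1) + D(n-2)), D(0)=1, D(1)=0.
D(2) = 1 x (0 + 1) = 1
D(3) = 2 x (1 + 0) = 2
D(4) = 3 x (2 + 1) = 9
D(5) = 4 x (D(4) + D(3)) = 4 x (9 + 2)

Final answer: D(5) = 44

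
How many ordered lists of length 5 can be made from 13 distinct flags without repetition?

P(13,5) = 13!/(13-5)! = 13!/8!.

Final answer: P(13,5) = 154440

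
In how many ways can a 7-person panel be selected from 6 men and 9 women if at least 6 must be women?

Sum over valid woman counts:
C(9,6)C(6,1) = 504
C(9,7)C(6,0) = 36
Total: 504 + 36.

Final answer: 540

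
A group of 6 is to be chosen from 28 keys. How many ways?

C(28,6) = 28!/(6! x 22!).

Final answer: \binom{28}{6} = 376740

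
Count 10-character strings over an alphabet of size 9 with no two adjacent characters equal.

Let g(n) count such strings. g(1) = 9, and each valid string of length n-1 extends in 8 ways (any symbol but the last), so g(n) = 8 g(n-1).
Total: g(10) = 9 x 8^9.

Final answer: 9 x 8^{9} = 1207959552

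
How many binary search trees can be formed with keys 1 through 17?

This is counted by the nth Catalan number C_n. Here n = 17.
C_n = C(2n,n)/(n+1), so C_{17} = C(34,17)/18 = 2333606220/18.

Final answer: C_{17} = 129644790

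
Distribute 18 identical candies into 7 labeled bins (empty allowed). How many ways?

Stars and bars: C(n+k-1, k-1) = C(24,6).

Final answer: C(24,6) = 134596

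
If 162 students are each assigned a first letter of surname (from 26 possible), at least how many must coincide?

There are 26 possible values for first letter of surname. With 162 students and 26 categories, by pigeonhole: ceiling(162/26).

Final answer: 7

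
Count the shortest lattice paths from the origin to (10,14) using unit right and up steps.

Each path has 10 right steps and 14 up steps in some order (24 steps total).
Choose which 14 of the 24 steps are up: C(24,14).

Final answer: C(24,14) = 1961256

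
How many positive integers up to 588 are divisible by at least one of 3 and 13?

Multiples of 3: 196. Multiples of 13: 45. Of both (lcm=39): 15.
By inclusion-exclusion: 196 + 45 - 15.

Final answer: 226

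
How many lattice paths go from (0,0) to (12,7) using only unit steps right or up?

Each path has 12 right steps and 7 up steps in some order (19 steps total).
Choose which 7 of the 19 steps are up: C(19,7).

Final answer: C(19,7) = 50388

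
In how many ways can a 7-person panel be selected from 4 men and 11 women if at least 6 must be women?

Sum over valid woman counts:
C(11,6)C(4,1) = 1848
C(11,7)C(4,0) = 330
Total: 1848 + 330.

Final answer: 2178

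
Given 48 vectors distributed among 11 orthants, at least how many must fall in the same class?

By pigeonhole with 48 objects and 11 categories: ceiling(48/11).

Final answer: 5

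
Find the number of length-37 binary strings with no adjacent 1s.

Classify by the final bit: ...0 gives a(n-1) strings, ...01 gives a(n-2) strings. Thus a(n) = a(n-1) + a(n-2) with a(1)=2, a(2)=3.
Iterating the recurrence: a(1)=2, a(2)=3, a(3)=5, a(4)=8, a(5)=13, a(6)=21, a(7)=34, a(8)=55, a(9)=89, a(10)=144, a(11)=233, a(12)=377, a(13)=610, a(14)=987, a(15)=1597, a(16)=2584, a(17)=4181, a(18)=6765, a(19)=10946, a(20)=17711, a(21)=28657, a(22)=46368, a(23)=75025, a(24)=121393, a(25)=196418, a(26)=317811, a(27)=514229, a(28)=832040, a(29)=1346269, a(30)=2178309, a(31)=3524578, a(32)=5702887, a(33)=9227465, a(34)=14930352, a(35)=24157817, a(36)=39088169, a(37)=63245986.

Final answer: 63245986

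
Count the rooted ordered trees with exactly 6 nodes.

This is a standard Catalan-number count: the answer is C_n. Here n = 6 - 1 = 5.
C_n = C(2n,n) - C(2n,n+1), so C_{5} = C(10,5) - C(10,6) = 252 - 210.

Final answer: C_{5} = 42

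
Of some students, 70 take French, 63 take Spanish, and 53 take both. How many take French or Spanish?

|A union B| = |A| + |B| - |A intersect B| = 70 + 63 - 53.

Final answer: 80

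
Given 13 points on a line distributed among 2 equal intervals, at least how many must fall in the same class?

By pigeonhole with 13 objects and 2 categories: ceiling(13/2).

Final answer: 7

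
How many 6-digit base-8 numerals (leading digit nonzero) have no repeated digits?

The leading digit has 7 choices (anything but zero); the next has 7 (anything but the first), then 6, and so on, one fewer each time.
Total: 7 x 7 x 6 x 5 x 4 x 3.

Final answer: 17640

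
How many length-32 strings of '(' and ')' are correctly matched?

This is a standard Catalan-number count: the answer is C_n. Here n = 16 (pairs).
Using C_0 = 1 and C_(k+1) = C_k x 2(2k+1)/(k+2), build up term by term: C_1=1, C_2=2, C_3=5, C_4=14, C_5=42, C_6=132, C_7=429, C_8=1430, C_9=4862, C_10=16796, C_11=58786, C_12=208012, C_13=742900, C_14=2674440, C_15=9694845, C_16=35357670.

Final answer: C_{16} = 35357670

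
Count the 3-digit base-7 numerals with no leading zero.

Leading digit: 6 options (nonzero). Other 2 digit(s): 7 options each.
Total: 6 x 7^2.

Final answer: 294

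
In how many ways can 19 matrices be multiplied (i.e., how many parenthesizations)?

This is counted by the nth Catalan number C_n. Here n = 19 - 1 = 18.
C_n = C(2n,n)/(n+1), so C_{18} = C(36,18)/19 = 9075135300/19.

Final answer: C_{18} = 477638700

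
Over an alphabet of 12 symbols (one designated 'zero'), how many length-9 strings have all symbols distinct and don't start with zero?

First digit: 11 (nonzero). Second: 11 (not first). Third: 10, etc.
Total: 11 x 11 x 10 x 9 x 8 x 7 x 6 x 5 x 4.

Final answer: 73180800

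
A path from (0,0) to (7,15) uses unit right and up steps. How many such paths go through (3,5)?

Paths (0,0)->(3,5): C(8,5) = 56.
Paths (3,5)->(7,15): C(14,10) = 1001.
By multiplication principle: 56 x 1001.

Final answer: 56056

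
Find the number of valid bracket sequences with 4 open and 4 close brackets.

This is counted by the nth Catalan number C_n. Here n = 4 (pairs).
C_n = C(2n,n)/(n+1), so C_{4} = C(8,4)/5 = 70/5.

Final answer: C_{4} = 14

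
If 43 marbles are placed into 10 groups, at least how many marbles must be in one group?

By the pigeonhole principle: ceiling(43/10).

Final answer: 5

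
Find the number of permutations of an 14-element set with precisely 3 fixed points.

Choose which 3 elements are fixed: C(14,3) = 364.
Derange the remaining 11 using D(j) = (j-1)(D(j-1) + D(j-2)), D(0)=1, D(1)=0: D(2)=1, D(3)=2, D(4)=9, D(5)=44, D(6)=265, D(7)=1854, D(8)=14833, D(9)=133496, D(10)=1334961, D(11)=14684570.
Total: 364 x 14684570.

Final answer: C(14,3) D(11) = 5345183480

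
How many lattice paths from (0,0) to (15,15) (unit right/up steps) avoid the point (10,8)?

Total paths to (15,15): C(30,15) = 155117520.
Paths through (10,8): C(18,8) x C(12,7) = 34656336.
Avoiding (10,8): 155117520 - 34656336.

Final answer: 120461184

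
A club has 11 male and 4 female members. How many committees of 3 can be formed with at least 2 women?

Sum over valid woman counts:
C(4,2)C(11,1) = 66
C(4,3)C(11,0) = 4
Total: 66 + 4.

Final answer: 70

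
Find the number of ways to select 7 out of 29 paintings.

C(29,7) = 29!/(7! x 22!).

Final answer: \binom{29}{7} = 1560780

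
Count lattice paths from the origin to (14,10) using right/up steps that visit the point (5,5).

Paths (0,0)->(5,5): C(10,5) = 252.
Paths (5,5)->(14,10): C(14,5) = 2002.
By multiplication principle: 252 x 2002.

Final answer: 504504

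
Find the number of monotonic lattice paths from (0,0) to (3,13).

Each path has 3 right steps and 13 up steps in some order (16 steps total).
Choose which 13 of the 16 steps are up: C(16,13).

Final answer: C(16,13) = 560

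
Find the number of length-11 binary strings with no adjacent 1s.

A valid string ends in 0 (append to any length-(n-1) valid string) or in 01 (append to any length-(n-2) valid string), so a(n) = a(n-1) + a(n-2) with a(1)=2, a(2)=3.
Computing successive values: a(1)=2, a(2)=3, a(3)=5, a(4)=8, a(5)=13, a(6)=21, a(7)=34, a(8)=55, a(9)=89, a(10)=144, a(11)=233.

Final answer: 233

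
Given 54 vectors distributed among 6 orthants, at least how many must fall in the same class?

By pigeonhole with 54 objects and 6 categories: ceiling(54/6).

Final answer: 9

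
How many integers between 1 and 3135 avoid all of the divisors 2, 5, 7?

|div by 2|=1567, |div by 5|=627, |div by 7|=447.
|div by 2&5|=313, |div by 2&7|=223, |div by 5&7|=89, |div by all|=44.
By inclusion-exclusion, divisible by at least one: 1567+627+447-313-223-89+44 = 2060.
Not divisible by any: 3135 - 2060.

Final answer: 1075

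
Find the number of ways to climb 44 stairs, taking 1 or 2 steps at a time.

Condition on the final move: it is a 1-step (f(n-1) ways to get there) or a 2-step (f(n-2) ways), so f(n) = f(n-1) + f(n-2), with f(1)=1, f(2)=2.
Iterating the recurrence: f(1)=1, f(2)=2, f(3)=3, f(4)=5, f(5)=8, f(6)=13, f(7)=21, f(8)=34, f(9)=55, f(10)=89, f(11)=144, f(12)=233, f(13)=377, f(14)=610, f(15)=987, f(16)=1597, f(17)=2584, f(18)=4181, f(19)=6765, f(20)=10946, f(21)=17711, f(22)=28657, f(23)=46368, f(24)=75025, f(25)=121393, f(26)=196418, f(27)=317811, f(28)=514229, f(29)=832040, f(30)=1346269, f(31)=2178309, f(32)=3524578, f(33)=5702887, f(34)=9227465, f(35)=14930352, f(36)=24157817, f(37)=39088169, f(38)=63245986, f(39)=102334155, f(40)=165580141, f(41)=267914296, f(42)=433494437, f(43)=701408733, f(44)=1134903170.

Final answer: 1134903170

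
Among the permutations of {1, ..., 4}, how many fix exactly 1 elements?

Choose which 1 elements are fixed: C(4,1) = 4.
Derange the remaining 3 using D(j) = (j-1)(D(j-1) + D(j-2)), D(0)=1, D(1)=0: D(2)=1, D(3)=2.
Total: 4 x 2.

Final answer: C(4,1) D(3) = 8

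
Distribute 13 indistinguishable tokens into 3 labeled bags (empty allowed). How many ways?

Stars and bars: C(n+k-1, k-1) = C(15,2).

Final answer: C(15,2) = 105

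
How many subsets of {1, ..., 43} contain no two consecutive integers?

Let a(n) count such subsets of {1, ..., n}. Either n is excluded (a(n-1) ways) or n is included, forcing n-1 out (a(n-2) ways), so a(n) = a(n-1) + a(n-2) with a(1)=2, a(2)=3.
Building up term by term: a(1)=2, a(2)=3, a(3)=5, a(4)=8, a(5)=13, a(6)=21, a(7)=34, a(8)=55, a(9)=89, a(10)=144, a(11)=233, a(12)=377, a(13)=610, a(14)=987, a(15)=1597, a(16)=2584, a(17)=4181, a(18)=6765, a(19)=10946, a(20)=17711, a(21)=28657, a(22)=46368, a(23)=75025, a(24)=121393, a(25)=196418, a(26)=317811, a(27)=514229, a(28)=832040, a(29)=1346269, a(30)=2178309, a(31)=3524578, a(32)=5702887, a(33)=9227465, a(34)=14930352, a(35)=24157817, a(36)=39088169, a(37)=63245986, a(38)=102334155, a(39)=165580141, a(40)=267914296, a(41)=433494437, a(42)=701408733, a(43)=1134903170.

Final answer: 1134903170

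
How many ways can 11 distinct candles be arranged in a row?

The number of ways to arrange 11 distinct objects is 11!.

Final answer: 11! = 39916800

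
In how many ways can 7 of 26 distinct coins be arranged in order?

P(26,7) = 26!/(26-7)! = 26!/19!.

Final answer: P(26,7) = 3315312000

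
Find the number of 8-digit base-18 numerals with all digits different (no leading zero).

The leading digit has 17 choices (anything but zero); the next has 17 (anything but the first), then 16, and so on, one fewer each time.
Total: 17 x 17 x 16 x 15 x 14 x 13 x 12 x 11.

Final answer: 1666304640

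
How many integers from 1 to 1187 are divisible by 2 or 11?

Multiples of 2: 593. Multiples of 11: 107. Of both (lcm=22): 53.
By inclusion-exclusion: 593 + 107 - 53.

Final answer: 647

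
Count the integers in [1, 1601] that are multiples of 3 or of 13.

Multiples of 3: 533. Multiples of 13: 123. Of both (lcm=39): 41.
By inclusion-exclusion: 533 + 123 - 41.

Final answer: 615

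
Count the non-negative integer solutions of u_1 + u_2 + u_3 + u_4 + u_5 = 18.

Stars and bars with 18 stars and 4 bars:
C(18+5-1, 5-1) = C(22,4).

Final answer: C(22,4) = 7315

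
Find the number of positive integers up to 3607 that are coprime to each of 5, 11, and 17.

|div by 5|=721, |div by 11|=327, |div by 17|=212.
|div by 5&11|=65, |div by 5&17|=42, |div by 11&17|=19, |div by all|=3.
By inclusion-exclusion, divisible by at least one: 721+327+212-65-42-19+3 = 1137.
Not divisible by any: 3607 - 1137.

Final answer: 2470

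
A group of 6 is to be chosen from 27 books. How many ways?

C(27,6) = 27!/(6! x 21!).

Final answer: \binom{27}{6} = 296010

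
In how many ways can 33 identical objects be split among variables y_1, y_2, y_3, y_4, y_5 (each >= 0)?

Stars and bars with 33 stars and 4 bars:
C(33+5-1, 5-1) = C(37,4).

Final answer: C(37,4) = 66045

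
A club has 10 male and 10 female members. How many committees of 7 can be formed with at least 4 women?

Sum over valid woman counts:
C(10,4)C(10,3) = 25200
C(10,5)C(10,2) = 11340
C(10,6)C(10,1) = 2100
C(10,7)C(10,0) = 120
Total: 25200 + 11340 + 2100 + 120.

Final answer: 38760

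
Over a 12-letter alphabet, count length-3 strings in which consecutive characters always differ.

Let g(n) count such strings. g(1) = 12, and each valid string of length n-1 extends in 11 ways (any symbol but the last), so g(n) = 11 g(n-1).
Total: g(3) = 12 x 11^2.

Final answer: 12 x 11^{2} = 1452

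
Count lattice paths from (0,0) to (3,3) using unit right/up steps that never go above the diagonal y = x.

Total monotonic paths to (3,3): C(6,3) = 20.
Reflecting each bad path at its first crossing gives a bijection with paths to (2,4): C(6,4) = 15.
Valid Dyck paths: 20 - 15.
(These counts are the Catalan numbers.)

Final answer: C_{3} = 5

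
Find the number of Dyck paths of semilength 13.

Total monotonic paths to (13,13): C(26,13) = 10400600.
Paths that cross above y=x (reflection bijection): C(26,14) = 9657700.
Valid Dyck paths: 10400600 - 9657700.
(These counts are the Catalan numbers.)

Final answer: C_{13} = 742900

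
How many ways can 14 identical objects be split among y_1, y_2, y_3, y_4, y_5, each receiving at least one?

Substitute y'_i = y_i - 1 (so y'_i >= 0). Then sum y'_i = 14 - 5 = 9.
Stars and bars: C(9+5-1, 5-1) = C(13,4).

Final answer: C(13,4) = 715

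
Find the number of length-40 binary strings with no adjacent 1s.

Let a(n) count valid strings. If the last bit is 0 the prefix is any valid string of length n-1; if it is 1 the string must end in 01 with a valid prefix of length n-2. So a(n) = a(n-1) + a(n-2), a(1)=2, a(2)=3.
Computing successive values: a(1)=2, a(2)=3, a(3)=5, a(4)=8, a(5)=13, a(6)=21, a(7)=34, a(8)=55, a(9)=89, a(10)=144, a(11)=233, a(12)=377, a(13)=610, a(14)=987, a(15)=1597, a(16)=2584, a(17)=4181, a(18)=6765, a(19)=10946, a(20)=17711, a(21)=28657, a(22)=46368, a(23)=75025, a(24)=121393, a(25)=196418, a(26)=317811, a(27)=514229, a(28)=832040, a(29)=1346269, a(30)=2178309, a(31)=3524578, a(32)=5702887, a(33)=9227465, a(34)=14930352, a(35)=24157817, a(36)=39088169, a(37)=63245986, a(38)=102334155, a(39)=165580141, a(40)=267914296.

Final answer: 267914296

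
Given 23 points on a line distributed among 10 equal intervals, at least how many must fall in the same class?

By pigeonhole with 23 objects and 10 categories: ceiling(23/10).

Final answer: 3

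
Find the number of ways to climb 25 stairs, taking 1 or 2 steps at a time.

Condition on the final move: it is a 1-step (f(n-1) ways to get there) or a 2-step (f(n-2) ways), so f(n) = f(n-1) + f(n-2), with f(1)=1, f(2)=2.
Iterating the recurrence: f(1)=1, f(2)=2, f(3)=3, f(4)=5, f(5)=8, f(6)=13, f(7)=21, f(8)=34, f(9)=55, f(10)=89, f(11)=144, f(12)=233, f(13)=377, f(14)=610, f(15)=987, f(16)=1597, f(17)=2584, f(18)=4181, f(19)=6765, f(20)=10946, f(21)=17711, f(22)=28657, f(23)=46368, f(24)=75025, f(25)=121393.

Final answer: 121393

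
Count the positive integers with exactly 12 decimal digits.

The leading digit cannot be 0 (9 options); the other 11 digits can be anything (10 options each).
Total: 9 x 10^11.

Final answer: 900000000000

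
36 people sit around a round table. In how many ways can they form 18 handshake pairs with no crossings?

This is a standard Catalan-number count: the answer is C_n. Here n = 36/2 = 18.
C_n = C(2n,n) - C(2n,n+1), so C_{18} = C(36,18) - C(36,19) = 9075135300 - 8597496600.

Final answer: C_{18} = 477638700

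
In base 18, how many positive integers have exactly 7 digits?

In base 18, the leading digit has 17 choices (1..17); each of the remaining 6 digits has 18 choices.
Total: 17 x 18^6.

Final answer: 578207808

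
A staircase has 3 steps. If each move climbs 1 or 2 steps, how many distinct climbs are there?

Let f(n) count the ways. The last step is size 1 or 2, so f(n) = f(n-1) + f(n-2) with f(1)=1, f(2)=2.
Iterating the recurrence: f(1)=1, f(2)=2, f(3)=3.

Final answer: 3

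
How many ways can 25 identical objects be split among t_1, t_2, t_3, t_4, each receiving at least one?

Substitute t'_i = t_i - 1 (so t'_i >= 0). Then sum t'_i = 25 - 4 = 21.
Stars and bars: C(21+4-1, 4-1) = C(24,3).

Final answer: C(24,3) = 2024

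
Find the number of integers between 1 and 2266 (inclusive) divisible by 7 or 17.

Multiples of 7: 323. Multiples of 17: 133. Of both (lcm=119): 19.
By inclusion-exclusion: 323 + 133 - 19.

Final answer: 437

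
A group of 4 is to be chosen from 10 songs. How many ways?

C(10,4) = 10!/(4! x 6!).

Final answer: \binom{10}{4} = 210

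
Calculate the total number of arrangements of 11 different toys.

The number of ways to arrange 11 distinct objects is 11!.

Final answer: 11! = 39916800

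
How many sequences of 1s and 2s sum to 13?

Let f(n) be the number of climbs. Removing the last move (1 or 2 steps) gives f(n) = f(n-1) + f(n-2); base cases f(1)=1, f(2)=2.
Iterating the recurrence: f(1)=1, f(2)=2, f(3)=3, f(4)=5, f(5)=8, f(6)=13, f(7)=21, f(8)=34, f(9)=55, f(10)=89, f(11)=144, f(12)=233, f(13)=377.

Final answer: 377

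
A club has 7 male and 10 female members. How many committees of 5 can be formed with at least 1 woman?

Sum over valid woman counts:
C(10,1)C(7,4) = 350
C(10,2)C(7,3) = 1575
C(10,3)C(7,2) = 2520
C(10,4)C(7,1) = 1470
C(10,5)C(7,0) = 252
Total: 350 + 1575 + 2520 + 1470 + 252.

Final answer: 6167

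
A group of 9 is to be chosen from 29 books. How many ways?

C(29,9) = 29!/(9! x 20!).

Final answer: \binom{29}{9} = 10015005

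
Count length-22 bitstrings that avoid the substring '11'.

Classify by the final bit: ...0 gives a(n-1) strings, ...01 gives a(n-2) strings. Thus a(n) = a(n-1) + a(n-2) with a(1)=2, a(2)=3.
Iterating the recurrence: a(1)=2, a(2)=3, a(3)=5, a(4)=8, a(5)=13, a(6)=21, a(7)=34, a(8)=55, a(9)=89, a(10)=144, a(11)=233, a(12)=377, a(13)=610, a(14)=987, a(15)=1597, a(16)=2584, a(17)=4181, a(18)=6765, a(19)=10946, a(20)=17711, a(21)=28657, a(22)=46368.

Final answer: 46368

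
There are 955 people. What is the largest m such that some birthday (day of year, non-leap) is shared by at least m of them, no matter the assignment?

There are 365 possible values for birthday (day of year, non-leap). With 955 people and 365 categories, by pigeonhole: ceiling(955/365).

Final answer: 3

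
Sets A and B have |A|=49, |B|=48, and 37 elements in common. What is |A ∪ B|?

|A union B| = |A| + |B| - |A intersect B| = 49 + 48 - 37.

Final answer: 60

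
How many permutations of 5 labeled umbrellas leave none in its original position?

Use the recurrence D(n) = (n-1)(D(n-1) + D(n-2)) with D(0)=1, D(1)=0.
D(2) = 1 x (0 + 1) = 1
D(3) = 2 x (1 + 0) = 2
D(4) = 3 x (2 + 1) = 9
D(5) = 4 x (D(4) + D(3)) = 4 x (9 + 2)

Final answer: D(5) = 44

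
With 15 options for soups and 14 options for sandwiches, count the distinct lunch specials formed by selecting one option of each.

By the multiplication principle: 15 x 14.

Final answer: 210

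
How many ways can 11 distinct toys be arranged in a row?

The number of ways to arrange 11 distinct objects is 11!.

Final answer: 11! = 39916800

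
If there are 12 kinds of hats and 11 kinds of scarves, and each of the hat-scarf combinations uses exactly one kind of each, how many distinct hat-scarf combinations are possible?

By the multiplication principle: 12 x 11.

Final answer: 132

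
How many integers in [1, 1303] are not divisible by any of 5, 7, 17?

|div by 5|=260, |div by 7|=186, |div by 17|=76.
|div by 5&7|=37, |div by 5&17|=15, |div by 7&17|=10, |div by all|=2.
By inclusion-exclusion, divisible by at least one: 260+186+76-37-15-10+2 = 462.
Not divisible by any: 1303 - 462.

Final answer: 841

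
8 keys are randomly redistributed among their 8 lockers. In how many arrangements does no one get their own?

Derangements satisfy D(n) = (n-1)(D(n-1) + D(n-2)), starting from D(0)=1, D(1)=0.
D(2) = 1 x (0 + 1) = 1
D(3) = 2 x (1 + 0) = 2
D(4) = 3 x (2 + 1) = 9
D(5) = 4 x (9 + 2) = 44
D(6) = 5 x (44 + 9) = 265
D(7) = 6 x (265 + 44) = 1854
D(8) = 7 x (D(7) + D(6)) = 7 x (1854 + 265)

Final answer: D(8) = 14833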